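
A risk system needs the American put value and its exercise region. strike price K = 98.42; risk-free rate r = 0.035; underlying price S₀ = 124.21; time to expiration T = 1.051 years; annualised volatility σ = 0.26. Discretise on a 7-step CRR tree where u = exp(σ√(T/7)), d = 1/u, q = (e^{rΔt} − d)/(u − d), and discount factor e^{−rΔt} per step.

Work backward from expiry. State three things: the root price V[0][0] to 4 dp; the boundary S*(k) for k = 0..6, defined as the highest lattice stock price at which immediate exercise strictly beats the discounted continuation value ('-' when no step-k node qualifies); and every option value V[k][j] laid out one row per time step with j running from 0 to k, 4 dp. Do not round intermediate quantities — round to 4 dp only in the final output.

params: Δt=0.15014 u=1.10600 d=0.90416 q=0.50094 e^(-rΔt)=0.99476
t_7 payoffs: 37.0602 23.3631 6.6085 0.0000 0.0000 0.0000 0.0000 0.0000
t_6: node(6,0) S=67.8637 payoff=30.5563 vs cont=30.0405 → 30.5563 [stop]  node(6,1) S=83.0125 payoff=15.4075 vs cont=14.8916 → 15.4075 [stop]  node(6,2) S=101.5430 payoff=0.0000 vs cont=3.2808 → 3.2808 [wait]  node(6,3) S=124.2100 payoff=0.0000 vs cont=0.0000 → 0.0000 [wait]  node(6,4) S=151.9368 payoff=0.0000 vs cont=0.0000 → 0.0000 [wait]  node(6,5) S=185.8529 payoff=0.0000 vs cont=0.0000 → 0.0000 [wait]  node(6,6) S=227.3400 payoff=0.0000 vs cont=0.0000 → 0.0000 [wait]  ⇒ S*(6)=83.0125
t_5: node(5,0) S=75.0569 payoff=23.3631 vs cont=22.8473 → 23.3631 [stop]  node(5,1) S=91.8115 payoff=6.6085 vs cont=9.2838 → 9.2838 [wait]  node(5,2) S=112.3061 payoff=0.0000 vs cont=1.6287 → 1.6287 [wait]  node(5,3) S=137.3757 payoff=0.0000 vs cont=0.0000 → 0.0000 [wait]  node(5,4) S=168.0414 payoff=0.0000 vs cont=0.0000 → 0.0000 [wait]  node(5,5) S=205.5524 payoff=0.0000 vs cont=0.0000 → 0.0000 [wait]  ⇒ S*(5)=75.0569
t_4: node(4,0) S=83.0125 payoff=15.4075 vs cont=16.2247 → 16.2247 [wait]  node(4,1) S=101.5430 payoff=0.0000 vs cont=5.4205 → 5.4205 [wait]  node(4,2) S=124.2100 payoff=0.0000 vs cont=0.8086 → 0.8086 [wait]  node(4,3) S=151.9368 payoff=0.0000 vs cont=0.0000 → 0.0000 [wait]  node(4,4) S=185.8529 payoff=0.0000 vs cont=0.0000 → 0.0000 [wait]  ⇒ S*(4)=-
t_3: node(3,0) S=91.8115 payoff=6.6085 vs cont=10.7558 → 10.7558 [wait]  node(3,1) S=112.3061 payoff=0.0000 vs cont=3.0939 → 3.0939 [wait]  node(3,2) S=137.3757 payoff=0.0000 vs cont=0.4014 → 0.4014 [wait]  node(3,3) S=168.0414 payoff=0.0000 vs cont=0.0000 → 0.0000 [wait]  ⇒ S*(3)=-
t_2: node(2,0) S=101.5430 payoff=0.0000 vs cont=6.8814 → 6.8814 [wait]  node(2,1) S=124.2100 payoff=0.0000 vs cont=1.7360 → 1.7360 [wait]  node(2,2) S=151.9368 payoff=0.0000 vs cont=0.1993 → 0.1993 [wait]  ⇒ S*(2)=-
t_1: node(1,0) S=112.3061 payoff=0.0000 vs cont=4.2813 → 4.2813 [wait]  node(1,1) S=137.3757 payoff=0.0000 vs cont=0.9611 → 0.9611 [wait]  ⇒ S*(1)=-
t_0: node(0,0) S=124.2100 payoff=0.0000 vs cont=2.6044 → 2.6044 [wait]  ⇒ S*(0)=-

price = 2.6044
boundary = - - - - - 75.0569 83.0125
tree:
2.6044
4.2813 0.9611
6.8814 1.7360 0.1993
10.7558 3.0939 0.4014 0.0000
16.2247 5.4205 0.8086 0.0000 0.0000
23.3631 9.2838 1.6287 0.0000 0.0000 0.0000
30.5563 15.4075 3.2808 0.0000 0.0000 0.0000 0.0000
37.0602 23.3631 6.6085 0.0000 0.0000 0.0000 0.0000 0.0000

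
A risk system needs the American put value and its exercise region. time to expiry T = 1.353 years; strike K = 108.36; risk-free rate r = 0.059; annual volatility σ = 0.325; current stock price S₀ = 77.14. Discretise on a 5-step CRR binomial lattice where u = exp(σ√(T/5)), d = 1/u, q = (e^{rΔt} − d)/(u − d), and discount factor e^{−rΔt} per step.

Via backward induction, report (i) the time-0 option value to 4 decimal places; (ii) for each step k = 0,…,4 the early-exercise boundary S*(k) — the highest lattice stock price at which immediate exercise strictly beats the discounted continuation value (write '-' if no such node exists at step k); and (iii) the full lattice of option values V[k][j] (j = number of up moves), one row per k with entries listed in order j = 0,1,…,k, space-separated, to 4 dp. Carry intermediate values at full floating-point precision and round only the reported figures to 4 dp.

Δt=0.27060, u=1.18419, d=0.84446, q=0.50521, disc=e^(-rΔt)=0.98416
k=5 terminal: V=max(K-S,0) → 75.2343 61.9073 43.2187 17.0113 0.0000 0.0000
k=4: j=0 S=39.2273 intr=69.1327 cont=67.4165 V=69.1327[EX]; j=1 S=55.0090 intr=53.3510 cont=51.6347 V=53.3510[EX]; j=2 S=77.1400 intr=31.2200 cont=29.5037 V=31.2200[EX]; j=3 S=108.1746 intr=0.1854 cont=8.2838 V=8.2838[hold]; j=4 S=151.6950 intr=0.0000 cont=0.0000 V=0.0000[hold]  S*(4)=77.1400
k=3: j=0 S=46.4527 intr=61.9073 cont=60.1910 V=61.9073[EX]; j=1 S=65.1413 intr=43.2187 cont=41.5024 V=43.2187[EX]; j=2 S=91.3487 intr=17.0113 cont=19.3215 V=19.3215[hold]; j=3 S=128.0998 intr=0.0000 cont=4.0338 V=4.0338[hold]  S*(3)=65.1413
k=2: j=0 S=55.0090 intr=53.3510 cont=51.6347 V=53.3510[EX]; j=1 S=77.1400 intr=31.2200 cont=30.6524 V=31.2200[EX]; j=2 S=108.1746 intr=0.1854 cont=11.4144 V=11.4144[hold]  S*(2)=77.1400
k=1: j=0 S=65.1413 intr=43.2187 cont=41.5024 V=43.2187[EX]; j=1 S=91.3487 intr=17.0113 cont=20.8781 V=20.8781[hold]  S*(1)=65.1413
k=0: j=0 S=77.1400 intr=31.2200 cont=31.4263 V=31.4263[hold]  S*(0)=-

price = 31.4263
boundary = - 65.1413 77.1400 65.1413 77.1400
tree:
31.4263
43.2187 20.8781
53.3510 31.2200 11.4144
61.9073 43.2187 19.3215 4.0338
69.1327 53.3510 31.2200 8.2838 0.0000
75.2343 61.9073 43.2187 17.0113 0.0000 0.0000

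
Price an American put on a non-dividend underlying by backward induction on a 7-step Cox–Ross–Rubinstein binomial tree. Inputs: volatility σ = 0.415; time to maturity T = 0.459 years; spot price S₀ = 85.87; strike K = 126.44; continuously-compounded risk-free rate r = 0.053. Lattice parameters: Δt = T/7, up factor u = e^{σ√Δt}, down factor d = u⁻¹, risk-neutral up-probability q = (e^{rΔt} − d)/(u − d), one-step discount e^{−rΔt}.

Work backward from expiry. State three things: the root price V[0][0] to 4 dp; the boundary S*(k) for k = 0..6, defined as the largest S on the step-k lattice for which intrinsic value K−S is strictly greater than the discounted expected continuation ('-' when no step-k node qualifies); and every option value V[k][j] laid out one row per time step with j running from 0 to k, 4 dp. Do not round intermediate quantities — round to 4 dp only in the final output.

price = 40.5844
boundary = - 77.2128 85.8700 77.2128 85.8700 95.4978 106.2051
tree:
40.5844
49.2272 31.8703
57.0115 40.5700 23.0351
64.0111 49.2272 31.2489 14.6431
70.3050 57.0115 40.5700 21.7620 7.3319
75.9644 64.0111 49.2272 30.9422 12.3544 2.1525
81.0532 70.3050 57.0115 40.5700 20.2349 4.2337 0.0000
85.6289 75.9644 64.0111 49.2272 30.9422 8.3271 0.0000 0.0000

Δt=0.06557  u=1.11212  d=0.89918  q=0.48981  discount=0.99653
step 7 (expiry): payoffs max(K−S,0) = 85.6289 75.9644 64.0111 49.2272 30.9422 8.3271 0.0000 0.0000
step 6: (k=6,j=0): S=45.3868, (K−S)⁺=81.0532, hold=80.6145 ⇒ V=81.0532 exercise | (k=6,j=1): S=56.1350, (K−S)⁺=70.3050, hold=69.8663 ⇒ V=70.3050 exercise | (k=6,j=2): S=69.4285, (K−S)⁺=57.0115, hold=56.5729 ⇒ V=57.0115 exercise | (k=6,j=3): S=85.8700, (K−S)⁺=40.5700, hold=40.1313 ⇒ V=40.5700 exercise | (k=6,j=4): S=106.2051, (K−S)⁺=20.2349, hold=19.7963 ⇒ V=20.2349 exercise | (k=6,j=5): S=131.3558, (K−S)⁺=0.0000, hold=4.2337 ⇒ V=4.2337 continue | (k=6,j=6): S=162.4624, (K−S)⁺=0.0000, hold=0.0000 ⇒ V=0.0000 continue  boundary S*=106.2051
step 5: (k=5,j=0): S=50.4756, (K−S)⁺=75.9644, hold=75.5257 ⇒ V=75.9644 exercise | (k=5,j=1): S=62.4289, (K−S)⁺=64.0111, hold=63.5724 ⇒ V=64.0111 exercise | (k=5,j=2): S=77.2128, (K−S)⁺=49.2272, hold=48.7885 ⇒ V=49.2272 exercise | (k=5,j=3): S=95.4978, (K−S)⁺=30.9422, hold=30.5035 ⇒ V=30.9422 exercise | (k=5,j=4): S=118.1129, (K−S)⁺=8.3271, hold=12.3544 ⇒ V=12.3544 continue | (k=5,j=5): S=146.0835, (K−S)⁺=0.0000, hold=2.1525 ⇒ V=2.1525 continue  boundary S*=95.4978
step 4: (k=4,j=0): S=56.1350, (K−S)⁺=70.3050, hold=69.8663 ⇒ V=70.3050 exercise | (k=4,j=1): S=69.4285, (K−S)⁺=57.0115, hold=56.5729 ⇒ V=57.0115 exercise | (k=4,j=2): S=85.8700, (K−S)⁺=40.5700, hold=40.1313 ⇒ V=40.5700 exercise | (k=4,j=3): S=106.2051, (K−S)⁺=20.2349, hold=21.7620 ⇒ V=21.7620 continue | (k=4,j=4): S=131.3558, (K−S)⁺=0.0000, hold=7.3319 ⇒ V=7.3319 continue  boundary S*=85.8700
step 3: (k=3,j=0): S=62.4289, (K−S)⁺=64.0111, hold=63.5724 ⇒ V=64.0111 exercise | (k=3,j=1): S=77.2128, (K−S)⁺=49.2272, hold=48.7885 ⇒ V=49.2272 exercise | (k=3,j=2): S=95.4978, (K−S)⁺=30.9422, hold=31.2489 ⇒ V=31.2489 continue | (k=3,j=3): S=118.1129, (K−S)⁺=8.3271, hold=14.6431 ⇒ V=14.6431 continue  boundary S*=77.2128
step 2: (k=2,j=0): S=69.4285, (K−S)⁺=57.0115, hold=56.5729 ⇒ V=57.0115 exercise | (k=2,j=1): S=85.8700, (K−S)⁺=40.5700, hold=40.2811 ⇒ V=40.5700 exercise | (k=2,j=2): S=106.2051, (K−S)⁺=20.2349, hold=23.0351 ⇒ V=23.0351 continue  boundary S*=85.8700
step 1: (k=1,j=0): S=77.2128, (K−S)⁺=49.2272, hold=48.7885 ⇒ V=49.2272 exercise | (k=1,j=1): S=95.4978, (K−S)⁺=30.9422, hold=31.8703 ⇒ V=31.8703 continue  boundary S*=77.2128
step 0: (k=0,j=0): S=85.8700, (K−S)⁺=40.5700, hold=40.5844 ⇒ V=40.5844 continue  boundary S*=-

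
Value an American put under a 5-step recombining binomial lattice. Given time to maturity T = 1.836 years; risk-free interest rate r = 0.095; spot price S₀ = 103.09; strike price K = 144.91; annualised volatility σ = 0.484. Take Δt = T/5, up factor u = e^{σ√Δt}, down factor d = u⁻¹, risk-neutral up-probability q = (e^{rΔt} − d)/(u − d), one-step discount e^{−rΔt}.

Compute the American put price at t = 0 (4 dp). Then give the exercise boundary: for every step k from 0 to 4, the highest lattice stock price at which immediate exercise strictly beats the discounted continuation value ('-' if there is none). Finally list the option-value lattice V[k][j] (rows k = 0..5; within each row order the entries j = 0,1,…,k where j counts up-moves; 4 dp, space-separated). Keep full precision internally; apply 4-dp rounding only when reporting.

price = 46.6159
boundary = - 76.8852 57.3414 76.8852 103.0900
tree:
46.6159
68.0248 27.4502
87.5686 44.1855 11.8131
102.1444 68.0248 22.2811 1.6413
113.0152 87.5686 41.8200 3.3121 0.0000
121.1226 102.1444 68.0248 6.6837 0.0000 0.0000

Δt=0.36720, u=1.34083, d=0.74581, q=0.48686, disc=e^(-rΔt)=0.96572
k=5 terminal: V=max(K-S,0) → 121.1226 102.1444 68.0248 6.6837 0.0000 0.0000
k=4: j=0 S=31.8948 intr=113.0152 cont=108.0473 V=113.0152[EX]; j=1 S=57.3414 intr=87.5686 cont=82.6007 V=87.5686[EX]; j=2 S=103.0900 intr=41.8200 cont=36.8521 V=41.8200[EX]; j=3 S=185.3381 intr=0.0000 cont=3.3121 V=3.3121[hold]; j=4 S=333.2060 intr=0.0000 cont=0.0000 V=0.0000[hold]  S*(4)=103.0900
k=3: j=0 S=42.7656 intr=102.1444 cont=97.1765 V=102.1444[EX]; j=1 S=76.8852 intr=68.0248 cont=63.0570 V=68.0248[EX]; j=2 S=138.2263 intr=6.6837 cont=22.2811 V=22.2811[hold]; j=3 S=248.5071 intr=0.0000 cont=1.6413 V=1.6413[hold]  S*(3)=76.8852
k=2: j=0 S=57.3414 intr=87.5686 cont=82.6007 V=87.5686[EX]; j=1 S=103.0900 intr=41.8200 cont=44.1855 V=44.1855[hold]; j=2 S=185.3381 intr=0.0000 cont=11.8131 V=11.8131[hold]  S*(2)=57.3414
k=1: j=0 S=76.8852 intr=68.0248 cont=64.1692 V=68.0248[EX]; j=1 S=138.2263 intr=6.6837 cont=27.4502 V=27.4502[hold]  S*(1)=76.8852
k=0: j=0 S=103.0900 intr=41.8200 cont=46.6159 V=46.6159[hold]  S*(0)=-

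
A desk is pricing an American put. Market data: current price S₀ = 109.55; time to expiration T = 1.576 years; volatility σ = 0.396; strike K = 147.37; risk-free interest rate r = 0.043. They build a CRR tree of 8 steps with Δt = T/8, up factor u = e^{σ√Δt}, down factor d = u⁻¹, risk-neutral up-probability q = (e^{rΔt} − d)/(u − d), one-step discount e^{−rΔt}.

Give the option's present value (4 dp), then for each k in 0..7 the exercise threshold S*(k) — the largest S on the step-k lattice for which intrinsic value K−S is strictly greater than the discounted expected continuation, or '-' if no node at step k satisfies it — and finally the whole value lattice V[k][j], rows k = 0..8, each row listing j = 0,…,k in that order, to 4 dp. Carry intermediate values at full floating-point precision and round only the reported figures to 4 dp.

price = 43.4338
boundary = - - 77.0808 91.8923 77.0808 91.8923 77.0808 91.8923
tree:
43.4338
56.1524 30.4385
70.2892 41.8474 18.6302
82.7133 55.4777 27.8373 8.9957
93.1349 70.2892 40.1640 14.9897 2.6680
101.8767 82.7133 55.4777 24.3020 5.1769 0.0000
109.2095 93.1349 70.2892 37.8731 10.0451 0.0000 0.0000
115.3603 101.8767 82.7133 55.4777 19.4912 0.0000 0.0000 0.0000
120.5198 109.2095 93.1349 70.2892 37.8200 0.0000 0.0000 0.0000 0.0000

Δt=0.19700  u=1.19216  d=0.83882  q=0.48025  discount=0.99156
step 8 (expiry): payoffs max(K−S,0) = 120.5198 109.2095 93.1349 70.2892 37.8200 0.0000 0.0000 0.0000 0.0000
step 7: (k=7,j=0): S=32.0097, (K−S)⁺=115.3603, hold=114.1172 ⇒ V=115.3603 exercise | (k=7,j=1): S=45.4933, (K−S)⁺=101.8767, hold=100.6336 ⇒ V=101.8767 exercise | (k=7,j=2): S=64.6567, (K−S)⁺=82.7133, hold=81.4702 ⇒ V=82.7133 exercise | (k=7,j=3): S=91.8923, (K−S)⁺=55.4777, hold=54.2346 ⇒ V=55.4777 exercise | (k=7,j=4): S=130.6007, (K−S)⁺=16.7693, hold=19.4912 ⇒ V=19.4912 continue | (k=7,j=5): S=185.6143, (K−S)⁺=0.0000, hold=0.0000 ⇒ V=0.0000 continue | (k=7,j=6): S=263.8017, (K−S)⁺=0.0000, hold=0.0000 ⇒ V=0.0000 continue | (k=7,j=7): S=374.9244, (K−S)⁺=0.0000, hold=0.0000 ⇒ V=0.0000 continue  boundary S*=91.8923
step 6: (k=6,j=0): S=38.1605, (K−S)⁺=109.2095, hold=107.9664 ⇒ V=109.2095 exercise | (k=6,j=1): S=54.2351, (K−S)⁺=93.1349, hold=91.8918 ⇒ V=93.1349 exercise | (k=6,j=2): S=77.0808, (K−S)⁺=70.2892, hold=69.0461 ⇒ V=70.2892 exercise | (k=6,j=3): S=109.5500, (K−S)⁺=37.8200, hold=37.8731 ⇒ V=37.8731 continue | (k=6,j=4): S=155.6964, (K−S)⁺=0.0000, hold=10.0451 ⇒ V=10.0451 continue | (k=6,j=5): S=221.2812, (K−S)⁺=0.0000, hold=0.0000 ⇒ V=0.0000 continue | (k=6,j=6): S=314.4928, (K−S)⁺=0.0000, hold=0.0000 ⇒ V=0.0000 continue  boundary S*=77.0808
step 5: (k=5,j=0): S=45.4933, (K−S)⁺=101.8767, hold=100.6336 ⇒ V=101.8767 exercise | (k=5,j=1): S=64.6567, (K−S)⁺=82.7133, hold=81.4702 ⇒ V=82.7133 exercise | (k=5,j=2): S=91.8923, (K−S)⁺=55.4777, hold=54.2598 ⇒ V=55.4777 exercise | (k=5,j=3): S=130.6007, (K−S)⁺=16.7693, hold=24.3020 ⇒ V=24.3020 continue | (k=5,j=4): S=185.6143, (K−S)⁺=0.0000, hold=5.1769 ⇒ V=5.1769 continue | (k=5,j=5): S=263.8017, (K−S)⁺=0.0000, hold=0.0000 ⇒ V=0.0000 continue  boundary S*=91.8923
step 4: (k=4,j=0): S=54.2351, (K−S)⁺=93.1349, hold=91.8918 ⇒ V=93.1349 exercise | (k=4,j=1): S=77.0808, (K−S)⁺=70.2892, hold=69.0461 ⇒ V=70.2892 exercise | (k=4,j=2): S=109.5500, (K−S)⁺=37.8200, hold=40.1640 ⇒ V=40.1640 continue | (k=4,j=3): S=155.6964, (K−S)⁺=0.0000, hold=14.9897 ⇒ V=14.9897 continue | (k=4,j=4): S=221.2812, (K−S)⁺=0.0000, hold=2.6680 ⇒ V=2.6680 continue  boundary S*=77.0808
step 3: (k=3,j=0): S=64.6567, (K−S)⁺=82.7133, hold=81.4702 ⇒ V=82.7133 exercise | (k=3,j=1): S=91.8923, (K−S)⁺=55.4777, hold=55.3507 ⇒ V=55.4777 exercise | (k=3,j=2): S=130.6007, (K−S)⁺=16.7693, hold=27.8373 ⇒ V=27.8373 continue | (k=3,j=3): S=185.6143, (K−S)⁺=0.0000, hold=8.9957 ⇒ V=8.9957 continue  boundary S*=91.8923
step 2: (k=2,j=0): S=77.0808, (K−S)⁺=70.2892, hold=69.0461 ⇒ V=70.2892 exercise | (k=2,j=1): S=109.5500, (K−S)⁺=37.8200, hold=41.8474 ⇒ V=41.8474 continue | (k=2,j=2): S=155.6964, (K−S)⁺=0.0000, hold=18.6302 ⇒ V=18.6302 continue  boundary S*=77.0808
step 1: (k=1,j=0): S=91.8923, (K−S)⁺=55.4777, hold=56.1524 ⇒ V=56.1524 continue | (k=1,j=1): S=130.6007, (K−S)⁺=16.7693, hold=30.4385 ⇒ V=30.4385 continue  boundary S*=-
step 0: (k=0,j=0): S=109.5500, (K−S)⁺=37.8200, hold=43.4338 ⇒ V=43.4338 continue  boundary S*=-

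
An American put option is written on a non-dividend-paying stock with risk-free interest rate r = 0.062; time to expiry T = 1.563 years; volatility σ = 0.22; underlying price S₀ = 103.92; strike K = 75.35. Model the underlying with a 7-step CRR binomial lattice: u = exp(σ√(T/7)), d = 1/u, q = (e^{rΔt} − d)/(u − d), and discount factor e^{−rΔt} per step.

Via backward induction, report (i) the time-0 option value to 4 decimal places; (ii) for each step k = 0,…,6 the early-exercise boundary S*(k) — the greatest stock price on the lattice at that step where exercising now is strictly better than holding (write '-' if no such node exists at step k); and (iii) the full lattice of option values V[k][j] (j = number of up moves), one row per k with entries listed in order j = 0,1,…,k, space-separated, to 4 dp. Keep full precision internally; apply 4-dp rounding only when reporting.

Δt=0.22329  u=1.10955  d=0.90126  q=0.54096  discount=0.98625
step 7 (expiry): payoffs max(K−S,0) = 25.1546 13.5541 0.0000 0.0000 0.0000 0.0000 0.0000 0.0000
step 6: (k=6,j=0): S=55.6944, (K−S)⁺=19.6556, hold=18.6196 ⇒ V=19.6556 exercise | (k=6,j=1): S=68.5658, (K−S)⁺=6.7842, hold=6.1363 ⇒ V=6.7842 exercise | (k=6,j=2): S=84.4118, (K−S)⁺=0.0000, hold=0.0000 ⇒ V=0.0000 continue | (k=6,j=3): S=103.9200, (K−S)⁺=0.0000, hold=0.0000 ⇒ V=0.0000 continue | (k=6,j=4): S=127.9366, (K−S)⁺=0.0000, hold=0.0000 ⇒ V=0.0000 continue | (k=6,j=5): S=157.5037, (K−S)⁺=0.0000, hold=0.0000 ⇒ V=0.0000 continue | (k=6,j=6): S=193.9039, (K−S)⁺=0.0000, hold=0.0000 ⇒ V=0.0000 continue  boundary S*=68.5658
step 5: (k=5,j=0): S=61.7959, (K−S)⁺=13.5541, hold=12.5182 ⇒ V=13.5541 exercise | (k=5,j=1): S=76.0774, (K−S)⁺=0.0000, hold=3.0714 ⇒ V=3.0714 continue | (k=5,j=2): S=93.6594, (K−S)⁺=0.0000, hold=0.0000 ⇒ V=0.0000 continue | (k=5,j=3): S=115.3047, (K−S)⁺=0.0000, hold=0.0000 ⇒ V=0.0000 continue | (k=5,j=4): S=141.9524, (K−S)⁺=0.0000, hold=0.0000 ⇒ V=0.0000 continue | (k=5,j=5): S=174.7586, (K−S)⁺=0.0000, hold=0.0000 ⇒ V=0.0000 continue  boundary S*=61.7959
step 4: (k=4,j=0): S=68.5658, (K−S)⁺=6.7842, hold=7.7750 ⇒ V=7.7750 continue | (k=4,j=1): S=84.4118, (K−S)⁺=0.0000, hold=1.3905 ⇒ V=1.3905 continue | (k=4,j=2): S=103.9200, (K−S)⁺=0.0000, hold=0.0000 ⇒ V=0.0000 continue | (k=4,j=3): S=127.9366, (K−S)⁺=0.0000, hold=0.0000 ⇒ V=0.0000 continue | (k=4,j=4): S=157.5037, (K−S)⁺=0.0000, hold=0.0000 ⇒ V=0.0000 continue  boundary S*=-
step 3: (k=3,j=0): S=76.0774, (K−S)⁺=0.0000, hold=4.2618 ⇒ V=4.2618 continue | (k=3,j=1): S=93.6594, (K−S)⁺=0.0000, hold=0.6295 ⇒ V=0.6295 continue | (k=3,j=2): S=115.3047, (K−S)⁺=0.0000, hold=0.0000 ⇒ V=0.0000 continue | (k=3,j=3): S=141.9524, (K−S)⁺=0.0000, hold=0.0000 ⇒ V=0.0000 continue  boundary S*=-
step 2: (k=2,j=0): S=84.4118, (K−S)⁺=0.0000, hold=2.2653 ⇒ V=2.2653 continue | (k=2,j=1): S=103.9200, (K−S)⁺=0.0000, hold=0.2850 ⇒ V=0.2850 continue | (k=2,j=2): S=127.9366, (K−S)⁺=0.0000, hold=0.0000 ⇒ V=0.0000 continue  boundary S*=-
step 1: (k=1,j=0): S=93.6594, (K−S)⁺=0.0000, hold=1.1776 ⇒ V=1.1776 continue | (k=1,j=1): S=115.3047, (K−S)⁺=0.0000, hold=0.1290 ⇒ V=0.1290 continue  boundary S*=-
step 0: (k=0,j=0): S=103.9200, (K−S)⁺=0.0000, hold=0.6020 ⇒ V=0.6020 continue  boundary S*=-

price = 0.6020
boundary = - - - - - 61.7959 68.5658
tree:
0.6020
1.1776 0.1290
2.2653 0.2850 0.0000
4.2618 0.6295 0.0000 0.0000
7.7750 1.3905 0.0000 0.0000 0.0000
13.5541 3.0714 0.0000 0.0000 0.0000 0.0000
19.6556 6.7842 0.0000 0.0000 0.0000 0.0000 0.0000
25.1546 13.5541 0.0000 0.0000 0.0000 0.0000 0.0000 0.0000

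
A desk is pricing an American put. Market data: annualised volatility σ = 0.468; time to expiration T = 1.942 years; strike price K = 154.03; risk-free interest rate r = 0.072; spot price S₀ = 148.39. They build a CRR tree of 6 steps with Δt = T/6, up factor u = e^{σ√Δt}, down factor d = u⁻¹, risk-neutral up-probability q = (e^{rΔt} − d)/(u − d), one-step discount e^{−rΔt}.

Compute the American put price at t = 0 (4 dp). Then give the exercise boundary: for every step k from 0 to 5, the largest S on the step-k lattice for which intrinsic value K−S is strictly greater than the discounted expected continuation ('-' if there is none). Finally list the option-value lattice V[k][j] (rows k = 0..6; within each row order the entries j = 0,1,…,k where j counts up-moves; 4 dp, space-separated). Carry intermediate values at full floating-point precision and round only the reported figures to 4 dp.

price = 32.2501
boundary = - - 87.1244 66.7587 87.1244 113.7031
tree:
32.2501
47.3005 17.3791
66.9056 28.1903 6.4110
87.2713 44.3773 11.8757 0.7498
102.8765 66.9056 21.9252 1.4692 0.0000
114.8339 87.2713 40.3269 2.8786 0.0000 0.0000
123.9962 102.8765 66.9056 5.6400 0.0000 0.0000 0.0000

params: Δt=0.32367 u=1.30507 d=0.76625 q=0.47759 e^(-rΔt)=0.97697
t_6 payoffs: 123.9962 102.8765 66.9056 5.6400 0.0000 0.0000 0.0000
t_5: node(5,0) S=39.1961 payoff=114.8339 vs cont=111.2859 → 114.8339 [stop]  node(5,1) S=66.7587 payoff=87.2713 vs cont=83.7233 → 87.2713 [stop]  node(5,2) S=113.7031 payoff=40.3269 vs cont=36.7789 → 40.3269 [stop]  node(5,3) S=193.6587 payoff=0.0000 vs cont=2.8786 → 2.8786 [wait]  node(5,4) S=329.8386 payoff=0.0000 vs cont=0.0000 → 0.0000 [wait]  node(5,5) S=561.7798 payoff=0.0000 vs cont=0.0000 → 0.0000 [wait]  ⇒ S*(5)=113.7031
t_4: node(4,0) S=51.1535 payoff=102.8765 vs cont=99.3285 → 102.8765 [stop]  node(4,1) S=87.1244 payoff=66.9056 vs cont=63.3575 → 66.9056 [stop]  node(4,2) S=148.3900 payoff=5.6400 vs cont=21.9252 → 21.9252 [wait]  node(4,3) S=252.7372 payoff=0.0000 vs cont=1.4692 → 1.4692 [wait]  node(4,4) S=430.4610 payoff=0.0000 vs cont=0.0000 → 0.0000 [wait]  ⇒ S*(4)=87.1244
t_3: node(3,0) S=66.7587 payoff=87.2713 vs cont=83.7233 → 87.2713 [stop]  node(3,1) S=113.7031 payoff=40.3269 vs cont=44.3773 → 44.3773 [wait]  node(3,2) S=193.6587 payoff=0.0000 vs cont=11.8757 → 11.8757 [wait]  node(3,3) S=329.8386 payoff=0.0000 vs cont=0.7498 → 0.7498 [wait]  ⇒ S*(3)=66.7587
t_2: node(2,0) S=87.1244 payoff=66.9056 vs cont=65.2474 → 66.9056 [stop]  node(2,1) S=148.3900 payoff=5.6400 vs cont=28.1903 → 28.1903 [wait]  node(2,2) S=252.7372 payoff=0.0000 vs cont=6.4110 → 6.4110 [wait]  ⇒ S*(2)=87.1244
t_1: node(1,0) S=113.7031 payoff=40.3269 vs cont=47.3005 → 47.3005 [wait]  node(1,1) S=193.6587 payoff=0.0000 vs cont=17.3791 → 17.3791 [wait]  ⇒ S*(1)=-
t_0: node(0,0) S=148.3900 payoff=5.6400 vs cont=32.2501 → 32.2501 [wait]  ⇒ S*(0)=-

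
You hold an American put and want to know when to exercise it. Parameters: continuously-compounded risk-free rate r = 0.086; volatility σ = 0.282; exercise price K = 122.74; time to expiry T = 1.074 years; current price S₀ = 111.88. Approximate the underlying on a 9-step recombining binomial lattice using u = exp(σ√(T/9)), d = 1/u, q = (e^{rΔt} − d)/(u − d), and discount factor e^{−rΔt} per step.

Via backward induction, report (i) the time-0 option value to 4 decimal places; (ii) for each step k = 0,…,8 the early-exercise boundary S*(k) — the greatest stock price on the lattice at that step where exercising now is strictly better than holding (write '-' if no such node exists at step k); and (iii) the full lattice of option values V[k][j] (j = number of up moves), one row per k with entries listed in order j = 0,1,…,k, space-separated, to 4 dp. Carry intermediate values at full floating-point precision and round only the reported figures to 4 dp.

Δt=0.11933  u=1.10232  d=0.90718  q=0.52853  discount=0.98979
step 9 (expiry): payoffs max(K−S,0) = 76.1827 66.1679 53.9989 39.2122 21.2449 0.0000 0.0000 0.0000 0.0000 0.0000
step 8: (k=8,j=0): S=51.3210, (K−S)⁺=71.4190, hold=70.1658 ⇒ V=71.4190 exercise | (k=8,j=1): S=62.3605, (K−S)⁺=60.3795, hold=59.1264 ⇒ V=60.3795 exercise | (k=8,j=2): S=75.7746, (K−S)⁺=46.9654, hold=45.7122 ⇒ V=46.9654 exercise | (k=8,j=3): S=92.0742, (K−S)⁺=30.6658, hold=29.4126 ⇒ V=30.6658 exercise | (k=8,j=4): S=111.8800, (K−S)⁺=10.8600, hold=9.9141 ⇒ V=10.8600 exercise | (k=8,j=5): S=135.9461, (K−S)⁺=0.0000, hold=0.0000 ⇒ V=0.0000 continue | (k=8,j=6): S=165.1891, (K−S)⁺=0.0000, hold=0.0000 ⇒ V=0.0000 continue | (k=8,j=7): S=200.7223, (K−S)⁺=0.0000, hold=0.0000 ⇒ V=0.0000 continue | (k=8,j=8): S=243.8990, (K−S)⁺=0.0000, hold=0.0000 ⇒ V=0.0000 continue  boundary S*=111.8800
step 7: (k=7,j=0): S=56.5721, (K−S)⁺=66.1679, hold=64.9147 ⇒ V=66.1679 exercise | (k=7,j=1): S=68.7411, (K−S)⁺=53.9989, hold=52.7457 ⇒ V=53.9989 exercise | (k=7,j=2): S=83.5278, (K−S)⁺=39.2122, hold=37.9590 ⇒ V=39.2122 exercise | (k=7,j=3): S=101.4951, (K−S)⁺=21.2449, hold=19.9917 ⇒ V=21.2449 exercise | (k=7,j=4): S=123.3274, (K−S)⁺=0.0000, hold=5.0679 ⇒ V=5.0679 continue | (k=7,j=5): S=149.8560, (K−S)⁺=0.0000, hold=0.0000 ⇒ V=0.0000 continue | (k=7,j=6): S=182.0910, (K−S)⁺=0.0000, hold=0.0000 ⇒ V=0.0000 continue | (k=7,j=7): S=221.2600, (K−S)⁺=0.0000, hold=0.0000 ⇒ V=0.0000 continue  boundary S*=101.4951
step 6: (k=6,j=0): S=62.3605, (K−S)⁺=60.3795, hold=59.1264 ⇒ V=60.3795 exercise | (k=6,j=1): S=75.7746, (K−S)⁺=46.9654, hold=45.7122 ⇒ V=46.9654 exercise | (k=6,j=2): S=92.0742, (K−S)⁺=30.6658, hold=29.4126 ⇒ V=30.6658 exercise | (k=6,j=3): S=111.8800, (K−S)⁺=10.8600, hold=12.5653 ⇒ V=12.5653 continue | (k=6,j=4): S=135.9461, (K−S)⁺=0.0000, hold=2.3650 ⇒ V=2.3650 continue | (k=6,j=5): S=165.1891, (K−S)⁺=0.0000, hold=0.0000 ⇒ V=0.0000 continue | (k=6,j=6): S=200.7223, (K−S)⁺=0.0000, hold=0.0000 ⇒ V=0.0000 continue  boundary S*=92.0742
step 5: (k=5,j=0): S=68.7411, (K−S)⁺=53.9989, hold=52.7457 ⇒ V=53.9989 exercise | (k=5,j=1): S=83.5278, (K−S)⁺=39.2122, hold=37.9590 ⇒ V=39.2122 exercise | (k=5,j=2): S=101.4951, (K−S)⁺=21.2449, hold=20.8837 ⇒ V=21.2449 exercise | (k=5,j=3): S=123.3274, (K−S)⁺=0.0000, hold=7.1009 ⇒ V=7.1009 continue | (k=5,j=4): S=149.8560, (K−S)⁺=0.0000, hold=1.1036 ⇒ V=1.1036 continue | (k=5,j=5): S=182.0910, (K−S)⁺=0.0000, hold=0.0000 ⇒ V=0.0000 continue  boundary S*=101.4951
step 4: (k=4,j=0): S=75.7746, (K−S)⁺=46.9654, hold=45.7122 ⇒ V=46.9654 exercise | (k=4,j=1): S=92.0742, (K−S)⁺=30.6658, hold=29.4126 ⇒ V=30.6658 exercise | (k=4,j=2): S=111.8800, (K−S)⁺=10.8600, hold=13.6288 ⇒ V=13.6288 continue | (k=4,j=3): S=135.9461, (K−S)⁺=0.0000, hold=3.8910 ⇒ V=3.8910 continue | (k=4,j=4): S=165.1891, (K−S)⁺=0.0000, hold=0.5150 ⇒ V=0.5150 continue  boundary S*=92.0742
step 3: (k=3,j=0): S=83.5278, (K−S)⁺=39.2122, hold=37.9590 ⇒ V=39.2122 exercise | (k=3,j=1): S=101.4951, (K−S)⁺=21.2449, hold=21.4401 ⇒ V=21.4401 continue | (k=3,j=2): S=123.3274, (K−S)⁺=0.0000, hold=8.3955 ⇒ V=8.3955 continue | (k=3,j=3): S=149.8560, (K−S)⁺=0.0000, hold=2.0852 ⇒ V=2.0852 continue  boundary S*=83.5278
step 2: (k=2,j=0): S=92.0742, (K−S)⁺=30.6658, hold=29.5147 ⇒ V=30.6658 exercise | (k=2,j=1): S=111.8800, (K−S)⁺=10.8600, hold=14.3972 ⇒ V=14.3972 continue | (k=2,j=2): S=135.9461, (K−S)⁺=0.0000, hold=5.0087 ⇒ V=5.0087 continue  boundary S*=92.0742
step 1: (k=1,j=0): S=101.4951, (K−S)⁺=21.2449, hold=21.8421 ⇒ V=21.8421 continue | (k=1,j=1): S=123.3274, (K−S)⁺=0.0000, hold=9.3388 ⇒ V=9.3388 continue  boundary S*=-
step 0: (k=0,j=0): S=111.8800, (K−S)⁺=10.8600, hold=15.0782 ⇒ V=15.0782 continue  boundary S*=-

price = 15.0782
boundary = - - 92.0742 83.5278 92.0742 101.4951 92.0742 101.4951 111.8800
tree:
15.0782
21.8421 9.3388
30.6658 14.3972 5.0087
39.2122 21.4401 8.3955 2.0852
46.9654 30.6658 13.6288 3.8910 0.5150
53.9989 39.2122 21.2449 7.1009 1.1036 0.0000
60.3795 46.9654 30.6658 12.5653 2.3650 0.0000 0.0000
66.1679 53.9989 39.2122 21.2449 5.0679 0.0000 0.0000 0.0000
71.4190 60.3795 46.9654 30.6658 10.8600 0.0000 0.0000 0.0000 0.0000
76.1827 66.1679 53.9989 39.2122 21.2449 0.0000 0.0000 0.0000 0.0000 0.0000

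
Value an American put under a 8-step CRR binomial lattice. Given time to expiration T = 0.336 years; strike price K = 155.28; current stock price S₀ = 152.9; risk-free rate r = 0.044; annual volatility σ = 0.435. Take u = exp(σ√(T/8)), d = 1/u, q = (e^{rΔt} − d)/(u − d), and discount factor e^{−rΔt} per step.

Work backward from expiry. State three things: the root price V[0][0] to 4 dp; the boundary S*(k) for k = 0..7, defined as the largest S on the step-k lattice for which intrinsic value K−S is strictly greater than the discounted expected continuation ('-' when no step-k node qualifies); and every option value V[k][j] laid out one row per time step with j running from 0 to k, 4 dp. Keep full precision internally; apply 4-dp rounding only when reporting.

params: Δt=0.04200 u=1.09324 d=0.91471 q=0.48809 e^(-rΔt)=0.99815
t_8 payoffs: 80.3469 65.7214 48.2413 27.3495 2.3800 0.0000 0.0000 0.0000 0.0000
t_7: node(7,0) S=81.9201 payoff=73.3599 vs cont=73.0732 → 73.3599 [stop]  node(7,1) S=97.9093 payoff=57.3707 vs cont=57.0840 → 57.3707 [stop]  node(7,2) S=117.0193 payoff=38.2607 vs cont=37.9740 → 38.2607 [stop]  node(7,3) S=139.8591 payoff=15.4209 vs cont=15.1342 → 15.4209 [stop]  node(7,4) S=167.1568 payoff=0.0000 vs cont=1.2161 → 1.2161 [wait]  node(7,5) S=199.7826 payoff=0.0000 vs cont=0.0000 → 0.0000 [wait]  node(7,6) S=238.7761 payoff=0.0000 vs cont=0.0000 → 0.0000 [wait]  node(7,7) S=285.3805 payoff=0.0000 vs cont=0.0000 → 0.0000 [wait]  ⇒ S*(7)=139.8591
t_6: node(6,0) S=89.5586 payoff=65.7214 vs cont=65.4347 → 65.7214 [stop]  node(6,1) S=107.0387 payoff=48.2413 vs cont=47.9546 → 48.2413 [stop]  node(6,2) S=127.9305 payoff=27.3495 vs cont=27.0628 → 27.3495 [stop]  node(6,3) S=152.9000 payoff=2.3800 vs cont=8.4720 → 8.4720 [wait]  node(6,4) S=182.7430 payoff=0.0000 vs cont=0.6214 → 0.6214 [wait]  node(6,5) S=218.4109 payoff=0.0000 vs cont=0.0000 → 0.0000 [wait]  node(6,6) S=261.0403 payoff=0.0000 vs cont=0.0000 → 0.0000 [wait]  ⇒ S*(6)=127.9305
t_5: node(5,0) S=97.9093 payoff=57.3707 vs cont=57.0840 → 57.3707 [stop]  node(5,1) S=117.0193 payoff=38.2607 vs cont=37.9740 → 38.2607 [stop]  node(5,2) S=139.8591 payoff=15.4209 vs cont=18.1021 → 18.1021 [wait]  node(5,3) S=167.1568 payoff=0.0000 vs cont=4.6317 → 4.6317 [wait]  node(5,4) S=199.7826 payoff=0.0000 vs cont=0.3175 → 0.3175 [wait]  node(5,5) S=238.7761 payoff=0.0000 vs cont=0.0000 → 0.0000 [wait]  ⇒ S*(5)=117.0193
t_4: node(4,0) S=107.0387 payoff=48.2413 vs cont=47.9546 → 48.2413 [stop]  node(4,1) S=127.9305 payoff=27.3495 vs cont=28.3691 → 28.3691 [wait]  node(4,2) S=152.9000 payoff=2.3800 vs cont=11.5061 → 11.5061 [wait]  node(4,3) S=182.7430 payoff=0.0000 vs cont=2.5213 → 2.5213 [wait]  node(4,4) S=218.4109 payoff=0.0000 vs cont=0.1622 → 0.1622 [wait]  ⇒ S*(4)=107.0387
t_3: node(3,0) S=117.0193 payoff=38.2607 vs cont=38.4708 → 38.4708 [wait]  node(3,1) S=139.8591 payoff=15.4209 vs cont=20.1013 → 20.1013 [wait]  node(3,2) S=167.1568 payoff=0.0000 vs cont=7.1076 → 7.1076 [wait]  node(3,3) S=199.7826 payoff=0.0000 vs cont=1.3673 → 1.3673 [wait]  ⇒ S*(3)=-
t_2: node(2,0) S=127.9305 payoff=27.3495 vs cont=29.4503 → 29.4503 [wait]  node(2,1) S=152.9000 payoff=2.3800 vs cont=13.7338 → 13.7338 [wait]  node(2,2) S=182.7430 payoff=0.0000 vs cont=4.2979 → 4.2979 [wait]  ⇒ S*(2)=-
t_1: node(1,0) S=139.8591 payoff=15.4209 vs cont=21.7391 → 21.7391 [wait]  node(1,1) S=167.1568 payoff=0.0000 vs cont=9.1114 → 9.1114 [wait]  ⇒ S*(1)=-
t_0: node(0,0) S=152.9000 payoff=2.3800 vs cont=15.5469 → 15.5469 [wait]  ⇒ S*(0)=-

price = 15.5469
boundary = - - - - 107.0387 117.0193 127.9305 139.8591
tree:
15.5469
21.7391 9.1114
29.4503 13.7338 4.2979
38.4708 20.1013 7.1076 1.3673
48.2413 28.3691 11.5061 2.5213 0.1622
57.3707 38.2607 18.1021 4.6317 0.3175 0.0000
65.7214 48.2413 27.3495 8.4720 0.6214 0.0000 0.0000
73.3599 57.3707 38.2607 15.4209 1.2161 0.0000 0.0000 0.0000
80.3469 65.7214 48.2413 27.3495 2.3800 0.0000 0.0000 0.0000 0.0000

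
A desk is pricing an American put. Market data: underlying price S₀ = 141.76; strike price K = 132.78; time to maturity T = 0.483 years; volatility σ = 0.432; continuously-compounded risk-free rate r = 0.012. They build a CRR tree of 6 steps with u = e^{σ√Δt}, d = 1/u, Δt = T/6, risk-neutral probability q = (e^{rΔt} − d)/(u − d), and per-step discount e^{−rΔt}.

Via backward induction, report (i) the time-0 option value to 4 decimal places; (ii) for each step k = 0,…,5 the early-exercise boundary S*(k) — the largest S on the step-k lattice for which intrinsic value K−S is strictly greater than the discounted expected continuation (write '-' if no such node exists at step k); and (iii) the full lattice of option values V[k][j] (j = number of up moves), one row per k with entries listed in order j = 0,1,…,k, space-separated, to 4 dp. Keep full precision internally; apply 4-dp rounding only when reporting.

Δt=0.08050  u=1.13040  d=0.88464  q=0.47333  discount=0.99903
step 6 (expiry): payoffs max(K−S,0) = 64.8336 45.9582 21.8392 0.0000 0.0000 0.0000 0.0000
step 5: (k=5,j=0): S=76.8065, (K−S)⁺=55.9735, hold=55.8453 ⇒ V=55.9735 exercise | (k=5,j=1): S=98.1432, (K−S)⁺=34.6368, hold=34.5086 ⇒ V=34.6368 exercise | (k=5,j=2): S=125.4072, (K−S)⁺=7.3728, hold=11.4910 ⇒ V=11.4910 continue | (k=5,j=3): S=160.2451, (K−S)⁺=0.0000, hold=0.0000 ⇒ V=0.0000 continue | (k=5,j=4): S=204.7610, (K−S)⁺=0.0000, hold=0.0000 ⇒ V=0.0000 continue | (k=5,j=5): S=261.6433, (K−S)⁺=0.0000, hold=0.0000 ⇒ V=0.0000 continue  boundary S*=98.1432
step 4: (k=4,j=0): S=86.8218, (K−S)⁺=45.9582, hold=45.8299 ⇒ V=45.9582 exercise | (k=4,j=1): S=110.9408, (K−S)⁺=21.8392, hold=23.6583 ⇒ V=23.6583 continue | (k=4,j=2): S=141.7600, (K−S)⁺=0.0000, hold=6.0461 ⇒ V=6.0461 continue | (k=4,j=3): S=181.1407, (K−S)⁺=0.0000, hold=0.0000 ⇒ V=0.0000 continue | (k=4,j=4): S=231.4613, (K−S)⁺=0.0000, hold=0.0000 ⇒ V=0.0000 continue  boundary S*=86.8218
step 3: (k=3,j=0): S=98.1432, (K−S)⁺=34.6368, hold=35.3688 ⇒ V=35.3688 continue | (k=3,j=1): S=125.4072, (K−S)⁺=7.3728, hold=15.3072 ⇒ V=15.3072 continue | (k=3,j=2): S=160.2451, (K−S)⁺=0.0000, hold=3.1812 ⇒ V=3.1812 continue | (k=3,j=3): S=204.7610, (K−S)⁺=0.0000, hold=0.0000 ⇒ V=0.0000 continue  boundary S*=-
step 2: (k=2,j=0): S=110.9408, (K−S)⁺=21.8392, hold=25.8481 ⇒ V=25.8481 continue | (k=2,j=1): S=141.7600, (K−S)⁺=0.0000, hold=9.5584 ⇒ V=9.5584 continue | (k=2,j=2): S=181.1407, (K−S)⁺=0.0000, hold=1.6739 ⇒ V=1.6739 continue  boundary S*=-
step 1: (k=1,j=0): S=125.4072, (K−S)⁺=7.3728, hold=18.1202 ⇒ V=18.1202 continue | (k=1,j=1): S=160.2451, (K−S)⁺=0.0000, hold=5.8208 ⇒ V=5.8208 continue  boundary S*=-
step 0: (k=0,j=0): S=141.7600, (K−S)⁺=0.0000, hold=12.2867 ⇒ V=12.2867 continue  boundary S*=-

price = 12.2867
boundary = - - - - 86.8218 98.1432
tree:
12.2867
18.1202 5.8208
25.8481 9.5584 1.6739
35.3688 15.3072 3.1812 0.0000
45.9582 23.6583 6.0461 0.0000 0.0000
55.9735 34.6368 11.4910 0.0000 0.0000 0.0000
64.8336 45.9582 21.8392 0.0000 0.0000 0.0000 0.0000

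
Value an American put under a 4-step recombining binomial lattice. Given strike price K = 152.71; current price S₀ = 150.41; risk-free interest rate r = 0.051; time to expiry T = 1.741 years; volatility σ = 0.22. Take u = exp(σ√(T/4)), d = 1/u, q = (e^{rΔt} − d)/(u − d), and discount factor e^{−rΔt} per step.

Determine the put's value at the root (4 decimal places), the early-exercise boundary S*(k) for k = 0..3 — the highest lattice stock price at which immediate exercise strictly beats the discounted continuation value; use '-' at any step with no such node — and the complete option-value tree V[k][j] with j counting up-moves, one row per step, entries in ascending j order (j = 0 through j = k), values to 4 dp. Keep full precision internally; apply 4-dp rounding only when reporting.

price = 13.3223
boundary = - - 112.5144 130.0896
tree:
13.3223
23.7138 5.0528
40.1956 10.7049 0.4639
55.3963 22.6204 1.0329 0.0000
68.5434 40.1956 2.3000 0.0000 0.0000

Δt=0.43525, u=1.15620, d=0.86490, q=0.54083, disc=e^(-rΔt)=0.97805
k=4 terminal: V=max(K-S,0) → 68.5434 40.1956 2.3000 0.0000 0.0000
k=3: j=0 S=97.3137 intr=55.3963 cont=52.0438 V=55.3963[EX]; j=1 S=130.0896 intr=22.6204 cont=19.2680 V=22.6204[EX]; j=2 S=173.9045 intr=0.0000 cont=1.0329 V=1.0329[hold]; j=3 S=232.4767 intr=0.0000 cont=0.0000 V=0.0000[hold]  S*(3)=130.0896
k=2: j=0 S=112.5144 intr=40.1956 cont=36.8431 V=40.1956[EX]; j=1 S=150.4100 intr=2.3000 cont=10.7049 V=10.7049[hold]; j=2 S=201.0690 intr=0.0000 cont=0.4639 V=0.4639[hold]  S*(2)=112.5144
k=1: j=0 S=130.0896 intr=22.6204 cont=23.7138 V=23.7138[hold]; j=1 S=173.9045 intr=0.0000 cont=5.0528 V=5.0528[hold]  S*(1)=-
k=0: j=0 S=150.4100 intr=2.3000 cont=13.3223 V=13.3223[hold]  S*(0)=-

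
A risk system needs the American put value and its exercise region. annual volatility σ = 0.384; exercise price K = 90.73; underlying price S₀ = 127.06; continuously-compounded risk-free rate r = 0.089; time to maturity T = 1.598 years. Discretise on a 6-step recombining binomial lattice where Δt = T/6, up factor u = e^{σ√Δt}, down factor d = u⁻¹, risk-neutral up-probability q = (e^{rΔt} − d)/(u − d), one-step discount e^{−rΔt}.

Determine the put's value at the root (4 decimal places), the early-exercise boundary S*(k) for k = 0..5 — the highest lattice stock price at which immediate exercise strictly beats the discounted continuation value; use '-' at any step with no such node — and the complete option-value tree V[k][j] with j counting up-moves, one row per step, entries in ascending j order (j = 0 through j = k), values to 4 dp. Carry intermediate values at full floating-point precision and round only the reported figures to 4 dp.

Δt=0.26633, u=1.21917, d=0.82023, q=0.51074, disc=e^(-rΔt)=0.97658
k=6 terminal: V=max(K-S,0) → 52.0384 33.2195 5.2473 0.0000 0.0000 0.0000 0.0000
k=5: j=0 S=47.1718 intr=43.5582 cont=41.4329 V=43.5582[EX]; j=1 S=70.1153 intr=20.6147 cont=18.4894 V=20.6147[EX]; j=2 S=104.2182 intr=0.0000 cont=2.5071 V=2.5071[hold]; j=3 S=154.9081 intr=0.0000 cont=0.0000 V=0.0000[hold]; j=4 S=230.2528 intr=0.0000 cont=0.0000 V=0.0000[hold]; j=5 S=342.2438 intr=0.0000 cont=0.0000 V=0.0000[hold]  S*(5)=70.1153
k=4: j=0 S=57.5105 intr=33.2195 cont=31.0941 V=33.2195[EX]; j=1 S=85.4827 intr=5.2473 cont=11.1001 V=11.1001[hold]; j=2 S=127.0600 intr=0.0000 cont=1.1979 V=1.1979[hold]; j=3 S=188.8598 intr=0.0000 cont=0.0000 V=0.0000[hold]; j=4 S=280.7180 intr=0.0000 cont=0.0000 V=0.0000[hold]  S*(4)=57.5105
k=3: j=0 S=70.1153 intr=20.6147 cont=21.4086 V=21.4086[hold]; j=1 S=104.2182 intr=0.0000 cont=5.9011 V=5.9011[hold]; j=2 S=154.9081 intr=0.0000 cont=0.5724 V=0.5724[hold]; j=3 S=230.2528 intr=0.0000 cont=0.0000 V=0.0000[hold]  S*(3)=-
k=2: j=0 S=85.4827 intr=5.2473 cont=13.1723 V=13.1723[hold]; j=1 S=127.0600 intr=0.0000 cont=3.1050 V=3.1050[hold]; j=2 S=188.8598 intr=0.0000 cont=0.2735 V=0.2735[hold]  S*(2)=-
k=1: j=0 S=104.2182 intr=0.0000 cont=7.8423 V=7.8423[hold]; j=1 S=154.9081 intr=0.0000 cont=1.6199 V=1.6199[hold]  S*(1)=-
k=0: j=0 S=127.0600 intr=0.0000 cont=4.5550 V=4.5550[hold]  S*(0)=-

price = 4.5550
boundary = - - - - 57.5105 70.1153
tree:
4.5550
7.8423 1.6199
13.1723 3.1050 0.2735
21.4086 5.9011 0.5724 0.0000
33.2195 11.1001 1.1979 0.0000 0.0000
43.5582 20.6147 2.5071 0.0000 0.0000 0.0000
52.0384 33.2195 5.2473 0.0000 0.0000 0.0000 0.0000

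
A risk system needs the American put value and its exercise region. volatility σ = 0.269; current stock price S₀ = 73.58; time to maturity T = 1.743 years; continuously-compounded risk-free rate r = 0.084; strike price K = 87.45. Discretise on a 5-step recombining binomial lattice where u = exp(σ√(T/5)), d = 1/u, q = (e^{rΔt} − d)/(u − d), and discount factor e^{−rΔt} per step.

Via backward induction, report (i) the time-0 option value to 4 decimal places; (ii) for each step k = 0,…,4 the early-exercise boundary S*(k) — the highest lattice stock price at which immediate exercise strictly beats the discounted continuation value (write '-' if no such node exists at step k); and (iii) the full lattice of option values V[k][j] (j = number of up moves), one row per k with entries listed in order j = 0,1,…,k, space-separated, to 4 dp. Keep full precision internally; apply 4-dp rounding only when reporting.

Δt=0.34860  u=1.17213  d=0.85315  q=0.55353  discount=0.97114
step 5 (expiry): payoffs max(K−S,0) = 54.1934 41.7590 24.6755 1.2046 0.0000 0.0000
step 4: (k=4,j=0): S=38.9811, (K−S)⁺=48.4689, hold=45.9453 ⇒ V=48.4689 exercise | (k=4,j=1): S=53.5559, (K−S)⁺=33.8941, hold=31.3705 ⇒ V=33.8941 exercise | (k=4,j=2): S=73.5800, (K−S)⁺=13.8700, hold=11.3464 ⇒ V=13.8700 exercise | (k=4,j=3): S=101.0910, (K−S)⁺=0.0000, hold=0.5223 ⇒ V=0.5223 continue | (k=4,j=4): S=138.8882, (K−S)⁺=0.0000, hold=0.0000 ⇒ V=0.0000 continue  boundary S*=73.5800
step 3: (k=3,j=0): S=45.6910, (K−S)⁺=41.7590, hold=39.2354 ⇒ V=41.7590 exercise | (k=3,j=1): S=62.7745, (K−S)⁺=24.6755, hold=22.1519 ⇒ V=24.6755 exercise | (k=3,j=2): S=86.2454, (K−S)⁺=1.2046, hold=6.2945 ⇒ V=6.2945 continue | (k=3,j=3): S=118.4920, (K−S)⁺=0.0000, hold=0.2264 ⇒ V=0.2264 continue  boundary S*=62.7745
step 2: (k=2,j=0): S=53.5559, (K−S)⁺=33.8941, hold=31.3705 ⇒ V=33.8941 exercise | (k=2,j=1): S=73.5800, (K−S)⁺=13.8700, hold=14.0826 ⇒ V=14.0826 continue | (k=2,j=2): S=101.0910, (K−S)⁺=0.0000, hold=2.8509 ⇒ V=2.8509 continue  boundary S*=53.5559
step 1: (k=1,j=0): S=62.7745, (K−S)⁺=24.6755, hold=22.2661 ⇒ V=24.6755 exercise | (k=1,j=1): S=86.2454, (K−S)⁺=1.2046, hold=7.6385 ⇒ V=7.6385 continue  boundary S*=62.7745
step 0: (k=0,j=0): S=73.5800, (K−S)⁺=13.8700, hold=14.8050 ⇒ V=14.8050 continue  boundary S*=-

price = 14.8050
boundary = - 62.7745 53.5559 62.7745 73.5800
tree:
14.8050
24.6755 7.6385
33.8941 14.0826 2.8509
41.7590 24.6755 6.2945 0.2264
48.4689 33.8941 13.8700 0.5223 0.0000
54.1934 41.7590 24.6755 1.2046 0.0000 0.0000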